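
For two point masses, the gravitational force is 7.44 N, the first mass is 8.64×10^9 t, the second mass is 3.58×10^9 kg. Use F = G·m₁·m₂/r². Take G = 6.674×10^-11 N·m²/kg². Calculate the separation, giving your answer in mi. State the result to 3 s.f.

327 mi

From Newton's law of gravitation: r = √(G·m₁m₂/F).
F = 7.44 N; m₁ = 8.64×10^9 t = 8.640×10^12 kg; m₂ = 3.58×10^9 kg; G = 6.674×10^-11 N·m²/kg².
r = 5.268×10^5 m
5.268×10^5 m × (1 mi / 1609 m) = 327.3 mi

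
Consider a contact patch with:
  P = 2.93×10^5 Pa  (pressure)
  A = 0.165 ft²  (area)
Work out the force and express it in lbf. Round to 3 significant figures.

Solving P = F/A for F: F = P·A.
P = 2.93×10^5 Pa; A = 0.165 ft² = 0.01533 m².
F = 4491 N
4491 N × (1 lbf / 4.448 N) = 1010 lbf

1010 lbf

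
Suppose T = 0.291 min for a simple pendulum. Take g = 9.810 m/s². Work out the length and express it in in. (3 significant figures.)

2980 in

Rearranging T = 2π√(L/g) for L: L = g·(T/2π)².
T = 0.291 min = 17.46 s; g = 9.810 m/s².
L = 75.75 m
75.75 m × (1 in / 0.02540 m) = 2982 in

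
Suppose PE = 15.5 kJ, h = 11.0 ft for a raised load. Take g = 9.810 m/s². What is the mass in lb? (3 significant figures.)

Rearranging PE = m·g·h for m: m = PE/(g·h).
PE = 15.5 kJ = 15500 J; h = 11.0 ft = 3.353 m; g = 9.810 m/s².
m = 471.3 kg
471.3 kg × (1 lb / 0.4536 kg) = 1039 lb

1040 lb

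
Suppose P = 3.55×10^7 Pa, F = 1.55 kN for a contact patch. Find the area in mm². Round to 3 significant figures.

43.7 mm²

Rearranging: A = F/P.
P = 3.55×10^7 Pa; F = 1.55 kN = 1550 N.
A = 4.366×10^-5 m²
4.366×10^-5 m² × (1 mm² / 1.000×10^-6 m²) = 43.66 mm²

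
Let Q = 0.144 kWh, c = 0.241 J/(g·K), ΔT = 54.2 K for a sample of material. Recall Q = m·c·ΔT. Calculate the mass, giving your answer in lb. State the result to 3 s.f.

87.5 lb

Rearranging Q = m·c·ΔT for m: m = Q/(c·ΔT).
Q = 0.144 kWh = 5.184×10^5 J; c = 0.241 J/(g·K) = 241.0 J/(kg·K); ΔT = 54.2 K.
m = 39.69 kg
39.69 kg × (1 lb / 0.4536 kg) = 87.49 lb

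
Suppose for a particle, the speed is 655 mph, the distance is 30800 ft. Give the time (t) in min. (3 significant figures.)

Rearranging: t = d/v.
v = 655 mph = 292.8 m/s; d = 30800 ft = 9388 m.
t = 32.06 s
32.06 s × (1 min / 60.00 s) = 0.5344 min

0.534 min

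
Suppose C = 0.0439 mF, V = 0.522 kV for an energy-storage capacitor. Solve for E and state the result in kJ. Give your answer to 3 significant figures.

E is given directly by: E = ½CV².
C = 0.0439 mF = 4.390×10^-5 F; V = 0.522 kV = 522.0 V.
E = 5.981 J
5.981 J × (1 kJ / 1000 J) = 0.005981 kJ

0.00598 kJ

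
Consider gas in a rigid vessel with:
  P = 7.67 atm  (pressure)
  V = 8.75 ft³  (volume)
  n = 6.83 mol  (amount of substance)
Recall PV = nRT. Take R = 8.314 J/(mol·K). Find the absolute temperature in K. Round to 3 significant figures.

Rearranging PV = nRT for T: T = PV/(nR).
P = 7.67 atm = 7.772×10^5 Pa; V = 8.75 ft³ = 0.2478 m³; n = 6.83 mol; R = 8.314 J/(mol·K).
T = 3391 K

3390 K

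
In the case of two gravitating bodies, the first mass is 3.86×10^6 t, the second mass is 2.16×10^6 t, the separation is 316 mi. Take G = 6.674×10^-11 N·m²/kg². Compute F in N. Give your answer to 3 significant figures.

From Newton's law of gravitation: F = Gm₁m₂/r².
m₁ = 3.86×10^6 t = 3.860×10^9 kg; m₂ = 2.16×10^6 t = 2.160×10^9 kg; r = 316 mi = 5.086×10^5 m; G = 6.674×10^-11 N·m²/kg².
F = 0.002152 N  (the unit combination reduces to kg·m/s² = N)

0.00215 N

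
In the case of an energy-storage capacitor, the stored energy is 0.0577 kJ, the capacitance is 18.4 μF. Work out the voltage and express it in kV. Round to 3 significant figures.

Rearranging: V = √(2E/C).
E = 0.0577 kJ = 57.70 J; C = 18.4 μF = 1.840×10^-5 F.
V = 2504 V  (the unit combination reduces to kg·m²/(A·s³) = V)
2504 V × (1 kV / 1000 V) = 2.504 kV

2.50 kV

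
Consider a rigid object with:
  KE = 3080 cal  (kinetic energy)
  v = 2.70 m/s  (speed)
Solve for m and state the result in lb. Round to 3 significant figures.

Solving KE = ½mv² for m: m = 2·KE/v².
KE = 3080 cal = 12887 J; v = 2.70 m/s.
m = 3535 kg
3535 kg × (1 lb / 0.4536 kg) = 7794 lb

7790 lb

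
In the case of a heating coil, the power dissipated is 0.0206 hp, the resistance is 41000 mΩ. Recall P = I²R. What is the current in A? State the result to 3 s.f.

0.612 A

Solving P = I²R for I: I = √(P/R).
P = 0.0206 hp = 15.36 W; R = 41000 mΩ = 41.00 Ω.
I = 0.6121 A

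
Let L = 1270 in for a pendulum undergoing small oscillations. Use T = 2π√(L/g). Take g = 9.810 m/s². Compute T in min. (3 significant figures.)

0.190 min

Directly: T = 2π√(L/g).
L = 1270 in = 32.26 m; g = 9.810 m/s².
T = 11.39 s
11.39 s × (1 min / 60.00 s) = 0.1899 min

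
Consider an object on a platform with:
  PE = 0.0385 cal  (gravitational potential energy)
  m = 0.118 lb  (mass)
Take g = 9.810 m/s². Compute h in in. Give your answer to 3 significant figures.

Solving PE = m·g·h for h: h = PE/(m·g).
PE = 0.0385 cal = 0.1611 J; m = 0.118 lb = 0.05352 kg; g = 9.810 m/s².
h = 0.3068 m
0.3068 m × (1 in / 0.02540 m) = 12.08 in

12.1 in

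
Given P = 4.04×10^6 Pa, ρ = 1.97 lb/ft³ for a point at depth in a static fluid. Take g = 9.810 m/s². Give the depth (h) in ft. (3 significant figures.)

Solving P = ρ·g·h for h: h = P/(ρ·g).
P = 4.04×10^6 Pa; ρ = 1.97 lb/ft³ = 31.56 kg/m³; g = 9.810 m/s².
h = 13050 m
13050 m × (1 ft / 0.3048 m) = 42816 ft

42800 ft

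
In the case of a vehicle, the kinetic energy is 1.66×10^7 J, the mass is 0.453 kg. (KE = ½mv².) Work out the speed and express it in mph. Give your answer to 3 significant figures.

Rearranging KE = ½mv² for v: v = √(2·KE/m).
KE = 1.66×10^7 J; m = 0.453 kg.
v = 8561 m/s
8561 m/s × (1 mph / 0.4470 m/s) = 19150 mph

19200 mph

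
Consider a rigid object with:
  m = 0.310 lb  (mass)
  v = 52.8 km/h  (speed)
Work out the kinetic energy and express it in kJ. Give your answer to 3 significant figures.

0.0151 kJ

Directly: KE = ½mv².
m = 0.310 lb = 0.1406 kg; v = 52.8 km/h = 14.67 m/s.
KE = 15.12 J
15.12 J × (1 kJ / 1000 J) = 0.01512 kJ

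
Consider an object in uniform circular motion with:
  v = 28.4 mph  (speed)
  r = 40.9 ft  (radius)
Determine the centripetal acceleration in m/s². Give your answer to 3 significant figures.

a is given directly by: a = v²/r.
v = 28.4 mph = 12.70 m/s; r = 40.9 ft = 12.47 m.
a = 12.93 m/s²

12.9 m/s²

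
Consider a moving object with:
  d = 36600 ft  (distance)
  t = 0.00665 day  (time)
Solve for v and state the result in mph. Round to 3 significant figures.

Directly: v = d/t.
d = 36600 ft = 11156 m; t = 0.00665 day = 574.6 s.
v = 19.42 m/s
19.42 m/s × (1 mph / 0.4470 m/s) = 43.43 mph

43.4 mph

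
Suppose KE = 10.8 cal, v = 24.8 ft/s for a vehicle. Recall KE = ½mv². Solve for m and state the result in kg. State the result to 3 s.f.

1.58 kg

Solving KE = ½mv² for m: m = 2·KE/v².
KE = 10.8 cal = 45.19 J; v = 24.8 ft/s = 7.559 m/s.
m = 1.582 kg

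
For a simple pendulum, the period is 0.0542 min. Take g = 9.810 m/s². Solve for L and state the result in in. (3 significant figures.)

103 in

Solving T = 2π√(L/g) for L: L = g·(T/2π)².
T = 0.0542 min = 3.252 s; g = 9.810 m/s².
L = 2.628 m
2.628 m × (1 in / 0.02540 m) = 103.5 in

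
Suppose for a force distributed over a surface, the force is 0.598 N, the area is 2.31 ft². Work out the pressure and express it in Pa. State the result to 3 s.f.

P is given directly by: P = F/A.
F = 0.598 N; A = 2.31 ft² = 0.2146 m².
P = 2.787 Pa

2.79 Pa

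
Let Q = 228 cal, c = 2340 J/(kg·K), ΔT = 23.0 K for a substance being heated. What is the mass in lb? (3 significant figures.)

Rearranging Q = m·c·ΔT for m: m = Q/(c·ΔT).
Q = 228 cal = 954.0 J; c = 2340 J/(kg·K); ΔT = 23.0 K.
m = 0.01772 kg
0.01772 kg × (1 lb / 0.4536 kg) = 0.03908 lb

0.0391 lb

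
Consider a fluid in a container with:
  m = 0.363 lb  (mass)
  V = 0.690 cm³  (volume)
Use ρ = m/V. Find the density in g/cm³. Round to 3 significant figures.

239 g/cm³

Directly: ρ = m/V.
m = 0.363 lb = 0.1647 kg; V = 0.690 cm³ = 6.900×10^-7 m³.
ρ = 2.386×10^5 kg/m³
2.386×10^5 kg/m³ × (1 g/cm³ / 1000 kg/m³) = 238.6 g/cm³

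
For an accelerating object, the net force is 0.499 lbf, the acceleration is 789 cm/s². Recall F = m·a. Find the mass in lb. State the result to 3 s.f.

0.620 lb

Rearranging F = m·a for m: m = F/a.
F = 0.499 lbf = 2.220 N; a = 789 cm/s² = 7.890 m/s².
m = 0.2813 kg
0.2813 kg × (1 lb / 0.4536 kg) = 0.6202 lb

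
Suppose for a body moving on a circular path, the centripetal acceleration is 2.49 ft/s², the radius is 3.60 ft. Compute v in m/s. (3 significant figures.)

0.913 m/s

Solving a = v²/r for v: v = √(a·r).
a = 2.49 ft/s² = 0.7590 m/s²; r = 3.60 ft = 1.097 m.
v = 0.9126 m/s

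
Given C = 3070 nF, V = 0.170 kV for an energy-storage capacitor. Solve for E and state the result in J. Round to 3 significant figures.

0.0444 J

Directly: E = ½CV².
C = 3070 nF = 3.070×10^-6 F; V = 0.170 kV = 170.0 V.
E = 0.04436 J  (the unit combination reduces to kg·m²/s² = J)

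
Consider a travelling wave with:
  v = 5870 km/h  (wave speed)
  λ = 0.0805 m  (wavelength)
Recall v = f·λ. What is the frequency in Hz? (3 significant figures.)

Rearranging v = f·λ for f: f = v/λ.
v = 5870 km/h = 1631 m/s; λ = 0.0805 m.
f = 20255 Hz

20300 Hz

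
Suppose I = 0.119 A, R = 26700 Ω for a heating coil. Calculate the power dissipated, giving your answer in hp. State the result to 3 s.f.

0.507 hp

P is given directly by: P = I²R.
I = 0.119 A; R = 26700 Ω.
P = 378.1 W  (the unit combination reduces to kg·m²/s³ = W)
378.1 W × (1 hp / 745.7 W) = 0.5070 hp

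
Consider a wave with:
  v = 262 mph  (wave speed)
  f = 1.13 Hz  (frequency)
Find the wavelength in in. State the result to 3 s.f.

Rearranging: λ = v/f.
v = 262 mph = 117.1 m/s; f = 1.13 Hz.
λ = 103.6 m
103.6 m × (1 in / 0.02540 m) = 4081 in

4080 in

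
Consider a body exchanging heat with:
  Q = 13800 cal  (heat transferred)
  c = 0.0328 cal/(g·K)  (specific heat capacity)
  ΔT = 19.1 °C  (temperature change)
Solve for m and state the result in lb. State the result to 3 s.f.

48.6 lb

Rearranging: m = Q/(c·ΔT).
Q = 13800 cal = 57739 J; c = 0.0328 cal/(g·K) = 137.2 J/(kg·K); ΔT = 19.1 °C = 19.10 K.
m = 22.03 kg
22.03 kg × (1 lb / 0.4536 kg) = 48.56 lb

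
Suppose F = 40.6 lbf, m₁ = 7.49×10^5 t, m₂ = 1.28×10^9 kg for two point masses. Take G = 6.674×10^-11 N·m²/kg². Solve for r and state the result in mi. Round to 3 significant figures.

Rearranging: r = √(G·m₁m₂/F).
F = 40.6 lbf = 180.6 N; m₁ = 7.49×10^5 t = 7.490×10^8 kg; m₂ = 1.28×10^9 kg; G = 6.674×10^-11 N·m²/kg².
r = 595.2 m
595.2 m × (1 mi / 1609 m) = 0.3699 mi

0.370 mi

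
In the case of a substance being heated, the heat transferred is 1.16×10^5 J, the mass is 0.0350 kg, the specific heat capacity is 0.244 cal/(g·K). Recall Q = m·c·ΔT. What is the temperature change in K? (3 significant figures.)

3250 K

Rearranging Q = m·c·ΔT for ΔT: ΔT = Q/(m·c).
Q = 1.16×10^5 J; m = 0.0350 kg; c = 0.244 cal/(g·K) = 1021 J/(kg·K).
ΔT = 3246 K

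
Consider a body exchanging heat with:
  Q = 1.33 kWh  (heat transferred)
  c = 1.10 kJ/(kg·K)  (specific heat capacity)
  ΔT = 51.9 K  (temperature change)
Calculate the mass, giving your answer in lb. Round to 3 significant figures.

185 lb

Solving Q = m·c·ΔT for m: m = Q/(c·ΔT).
Q = 1.33 kWh = 4.788×10^6 J; c = 1.10 kJ/(kg·K) = 1100 J/(kg·K); ΔT = 51.9 K.
m = 83.87 kg
83.87 kg × (1 lb / 0.4536 kg) = 184.9 lb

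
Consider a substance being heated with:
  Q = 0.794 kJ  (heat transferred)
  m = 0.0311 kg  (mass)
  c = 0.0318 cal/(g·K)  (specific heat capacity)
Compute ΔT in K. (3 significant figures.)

192 K

Rearranging: ΔT = Q/(m·c).
Q = 0.794 kJ = 794.0 J; m = 0.0311 kg; c = 0.0318 cal/(g·K) = 133.1 J/(kg·K).
ΔT = 191.9 K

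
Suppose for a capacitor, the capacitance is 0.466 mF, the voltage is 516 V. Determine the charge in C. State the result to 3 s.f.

Rearranging: Q = CV.
C = 0.466 mF = 4.660×10^-4 F; V = 516 V.
Q = 0.2405 C

0.240 C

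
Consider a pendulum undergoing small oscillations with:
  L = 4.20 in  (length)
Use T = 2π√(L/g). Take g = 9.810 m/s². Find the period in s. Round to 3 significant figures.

T is given directly by: T = 2π√(L/g).
L = 4.20 in = 0.1067 m; g = 9.810 m/s².
T = 0.6552 s

0.655 s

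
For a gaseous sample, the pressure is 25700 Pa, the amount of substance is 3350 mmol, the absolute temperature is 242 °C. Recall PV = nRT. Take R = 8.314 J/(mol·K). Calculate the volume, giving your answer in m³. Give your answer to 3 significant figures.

0.558 m³

From the ideal-gas law: V = nRT/P.
P = 25700 Pa; n = 3350 mmol = 3.350 mol; T = 242 °C = 515.1 K; R = 8.314 J/(mol·K).
V = 0.5583 m³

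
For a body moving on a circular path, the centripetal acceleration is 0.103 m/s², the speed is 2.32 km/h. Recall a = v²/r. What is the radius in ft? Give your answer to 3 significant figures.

13.2 ft

Rearranging: r = v²/a.
a = 0.103 m/s²; v = 2.32 km/h = 0.6444 m/s.
r = 4.032 m
4.032 m × (1 ft / 0.3048 m) = 13.23 ft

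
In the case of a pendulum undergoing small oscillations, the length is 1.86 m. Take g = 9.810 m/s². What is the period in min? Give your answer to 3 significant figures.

Directly: T = 2π√(L/g).
L = 1.86 m; g = 9.810 m/s².
T = 2.736 s
2.736 s × (1 min / 60.00 s) = 0.04560 min

0.0456 min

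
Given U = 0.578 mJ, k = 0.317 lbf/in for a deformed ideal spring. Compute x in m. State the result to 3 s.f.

0.00456 m

Rearranging U = ½k·x² for x: x = √(2U/k).
U = 0.578 mJ = 5.780×10^-4 J; k = 0.317 lbf/in = 55.52 N/m.
x = 0.004563 m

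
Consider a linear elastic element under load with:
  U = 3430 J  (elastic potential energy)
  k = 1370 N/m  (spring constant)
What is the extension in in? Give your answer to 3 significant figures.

Solving U = ½k·x² for x: x = √(2U/k).
U = 3430 J; k = 1370 N/m.
x = 2.238 m
2.238 m × (1 in / 0.02540 m) = 88.10 in

88.1 in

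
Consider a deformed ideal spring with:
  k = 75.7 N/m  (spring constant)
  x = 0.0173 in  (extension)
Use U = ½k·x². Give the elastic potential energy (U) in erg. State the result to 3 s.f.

73.1 erg

U is given directly by: U = ½kx².
k = 75.7 N/m; x = 0.0173 in = 4.394×10^-4 m.
U = 7.308×10^-6 J  (the unit combination reduces to kg·m²/s² = J)
7.308×10^-6 J × (1 erg / 1.000×10^-7 J) = 73.08 erg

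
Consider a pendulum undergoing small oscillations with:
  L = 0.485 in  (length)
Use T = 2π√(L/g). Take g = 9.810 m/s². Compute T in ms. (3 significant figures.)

T is given directly by: T = 2π√(L/g).
L = 0.485 in = 0.01232 m; g = 9.810 m/s².
T = 0.2227 s
0.2227 s × (1 ms / 0.001000 s) = 222.7 ms

223 ms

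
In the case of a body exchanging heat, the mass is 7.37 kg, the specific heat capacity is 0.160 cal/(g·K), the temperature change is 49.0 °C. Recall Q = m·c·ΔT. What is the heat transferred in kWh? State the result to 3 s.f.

0.0672 kWh

Directly: Q = mcΔT.
m = 7.37 kg; c = 0.160 cal/(g·K) = 669.4 J/(kg·K); ΔT = 49.0 °C = 49.00 K.
Q = 2.418×10^5 J
2.418×10^5 J × (1 kWh / 3.600×10^6 J) = 0.06715 kWh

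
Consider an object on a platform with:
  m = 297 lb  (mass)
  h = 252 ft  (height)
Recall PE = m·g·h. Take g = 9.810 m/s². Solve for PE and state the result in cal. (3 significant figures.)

24300 cal

Directly: PE = mgh.
m = 297 lb = 134.7 kg; h = 252 ft = 76.81 m; g = 9.810 m/s².
PE = 1.015×10^5 J  (the unit combination reduces to kg·m²/s² = J)
1.015×10^5 J × (1 cal / 4.184 J) = 24261 cal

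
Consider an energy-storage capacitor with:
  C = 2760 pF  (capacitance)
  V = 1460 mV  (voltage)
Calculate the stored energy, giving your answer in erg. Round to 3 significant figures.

0.0294 erg

E is given directly by: E = ½CV².
C = 2760 pF = 2.760×10^-9 F; V = 1460 mV = 1.460 V.
E = 2.942×10^-9 J
2.942×10^-9 J × (1 erg / 1.000×10^-7 J) = 0.02942 erg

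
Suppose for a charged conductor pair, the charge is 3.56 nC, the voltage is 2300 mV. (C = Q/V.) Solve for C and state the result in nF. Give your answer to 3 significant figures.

1.55 nF

C is given directly by: C = Q/V.
Q = 3.56 nC = 3.560×10^-9 C; V = 2300 mV = 2.300 V.
C = 1.548×10^-9 F
1.548×10^-9 F × (1 nF / 1.000×10^-9 F) = 1.548 nF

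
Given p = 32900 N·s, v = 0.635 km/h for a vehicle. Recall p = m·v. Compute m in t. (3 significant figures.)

Rearranging p = m·v for m: m = p/v.
p = 32900 N·s = 32900 kg·m/s; v = 0.635 km/h = 0.1764 m/s.
m = 1.865×10^5 kg
1.865×10^5 kg × (1 t / 1000 kg) = 186.5 t

187 t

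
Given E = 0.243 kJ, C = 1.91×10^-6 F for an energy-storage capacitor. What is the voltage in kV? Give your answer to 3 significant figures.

16.0 kV

Rearranging E = ½C·V² for V: V = √(2E/C).
E = 0.243 kJ = 243.0 J; C = 1.91×10^-6 F.
V = 15951 V
15951 V × (1 kV / 1000 V) = 15.95 kV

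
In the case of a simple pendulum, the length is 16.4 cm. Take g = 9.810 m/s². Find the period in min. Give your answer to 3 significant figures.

Directly: T = 2π√(L/g).
L = 16.4 cm = 0.1640 m; g = 9.810 m/s².
T = 0.8124 s
0.8124 s × (1 min / 60.00 s) = 0.01354 min

0.0135 min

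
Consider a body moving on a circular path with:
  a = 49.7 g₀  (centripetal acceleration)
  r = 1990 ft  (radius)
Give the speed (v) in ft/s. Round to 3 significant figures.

1780 ft/s

Solving a = v²/r for v: v = √(a·r).
a = 49.7 g₀ = 487.4 m/s²; r = 1990 ft = 606.6 m.
v = 543.7 m/s
543.7 m/s × (1 ft/s / 0.3048 m/s) = 1784 ft/s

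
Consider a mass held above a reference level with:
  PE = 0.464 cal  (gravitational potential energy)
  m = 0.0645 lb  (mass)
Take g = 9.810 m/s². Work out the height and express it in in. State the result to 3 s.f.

266 in

Rearranging: h = PE/(m·g).
PE = 0.464 cal = 1.941 J; m = 0.0645 lb = 0.02926 kg; g = 9.810 m/s².
h = 6.764 m
6.764 m × (1 in / 0.02540 m) = 266.3 in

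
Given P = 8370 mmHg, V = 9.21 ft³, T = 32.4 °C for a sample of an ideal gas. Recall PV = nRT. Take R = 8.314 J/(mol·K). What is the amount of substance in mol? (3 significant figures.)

115 mol

Solving PV = nRT for n: n = PV/(RT).
P = 8370 mmHg = 1.116×10^6 Pa; V = 9.21 ft³ = 0.2608 m³; T = 32.4 °C = 305.5 K; R = 8.314 J/(mol·K).
n = 114.6 mol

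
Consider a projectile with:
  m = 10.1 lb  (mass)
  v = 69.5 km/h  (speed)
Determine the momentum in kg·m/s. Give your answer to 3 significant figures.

p is given directly by: p = mv.
m = 10.1 lb = 4.581 kg; v = 69.5 km/h = 19.31 m/s.
p = 88.44 kg·m/s

88.4 kg·m/s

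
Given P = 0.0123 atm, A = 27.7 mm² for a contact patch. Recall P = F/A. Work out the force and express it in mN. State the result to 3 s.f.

Rearranging P = F/A for F: F = P·A.
P = 0.0123 atm = 1246 Pa; A = 27.7 mm² = 2.770×10^-5 m².
F = 0.03452 N  (the unit combination reduces to kg·m/s² = N)
0.03452 N × (1 mN / 0.001000 N) = 34.52 mN

34.5 mN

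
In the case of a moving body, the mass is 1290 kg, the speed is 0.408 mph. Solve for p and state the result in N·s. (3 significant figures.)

235 N·s

p is given directly by: p = mv.
m = 1290 kg; v = 0.408 mph = 0.1824 m/s.
p = 235.3 kg·m/s
Since 1 N·s = 1 kg·m/s, 235.3 N·s.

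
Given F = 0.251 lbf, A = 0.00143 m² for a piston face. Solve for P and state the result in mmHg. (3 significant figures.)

P is given directly by: P = F/A.
F = 0.251 lbf = 1.117 N; A = 0.00143 m².
P = 780.8 Pa
780.8 Pa × (1 mmHg / 133.3 Pa) = 5.856 mmHg

5.86 mmHg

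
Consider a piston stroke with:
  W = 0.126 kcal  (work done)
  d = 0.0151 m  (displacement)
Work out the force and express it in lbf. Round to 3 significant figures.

Rearranging W = F·d for F: F = W/d.
W = 0.126 kcal = 527.2 J; d = 0.0151 m.
F = 34913 N
34913 N × (1 lbf / 4.448 N) = 7849 lbf

7850 lbf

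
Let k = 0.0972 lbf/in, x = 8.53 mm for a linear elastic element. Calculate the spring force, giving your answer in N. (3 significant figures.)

0.145 N

From Hooke's law: F = kx.
k = 0.0972 lbf/in = 17.02 N/m; x = 8.53 mm = 0.008530 m.
F = 0.1452 N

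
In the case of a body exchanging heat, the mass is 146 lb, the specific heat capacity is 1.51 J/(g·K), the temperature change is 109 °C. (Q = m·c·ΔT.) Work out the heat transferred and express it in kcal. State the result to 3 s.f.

2610 kcal

Q is given directly by: Q = mcΔT.
m = 146 lb = 66.22 kg; c = 1.51 J/(g·K) = 1510 J/(kg·K); ΔT = 109 °C = 109.0 K.
Q = 1.090×10^7 J  (the unit combination reduces to kg·m²/s² = J)
1.090×10^7 J × (1 kcal / 4184 J) = 2605 kcal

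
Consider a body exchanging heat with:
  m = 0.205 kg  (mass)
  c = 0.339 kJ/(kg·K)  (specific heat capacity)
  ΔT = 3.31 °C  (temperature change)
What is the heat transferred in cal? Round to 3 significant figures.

Directly: Q = mcΔT.
m = 0.205 kg; c = 0.339 kJ/(kg·K) = 339.0 J/(kg·K); ΔT = 3.31 °C = 3.310 K.
Q = 230.0 J
230.0 J × (1 cal / 4.184 J) = 54.98 cal

55.0 cal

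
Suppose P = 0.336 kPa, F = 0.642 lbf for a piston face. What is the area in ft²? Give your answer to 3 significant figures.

Solving P = F/A for A: A = F/P.
P = 0.336 kPa = 336.0 Pa; F = 0.642 lbf = 2.856 N.
A = 0.008499 m²
0.008499 m² × (1 ft² / 0.09290 m²) = 0.09149 ft²

0.0915 ft²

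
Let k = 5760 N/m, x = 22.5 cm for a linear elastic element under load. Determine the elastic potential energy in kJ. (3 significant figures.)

Directly: U = ½kx².
k = 5760 N/m; x = 22.5 cm = 0.2250 m.
U = 145.8 J  (the unit combination reduces to kg·m²/s² = J)
145.8 J × (1 kJ / 1000 J) = 0.1458 kJ

0.146 kJ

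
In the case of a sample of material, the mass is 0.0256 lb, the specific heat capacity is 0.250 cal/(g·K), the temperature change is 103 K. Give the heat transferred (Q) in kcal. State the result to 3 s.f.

0.299 kcal

Q is given directly by: Q = mcΔT.
m = 0.0256 lb = 0.01161 kg; c = 0.250 cal/(g·K) = 1046 J/(kg·K); ΔT = 103 K.
Q = 1251 J
1251 J × (1 kcal / 4184 J) = 0.2990 kcal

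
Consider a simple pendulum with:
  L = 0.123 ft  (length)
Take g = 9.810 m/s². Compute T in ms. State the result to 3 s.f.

Directly: T = 2π√(L/g).
L = 0.123 ft = 0.03749 m; g = 9.810 m/s².
T = 0.3884 s
0.3884 s × (1 ms / 0.001000 s) = 388.4 ms

388 ms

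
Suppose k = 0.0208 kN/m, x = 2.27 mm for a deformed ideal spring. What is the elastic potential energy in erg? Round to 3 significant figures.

536 erg

Directly: U = ½kx².
k = 0.0208 kN/m = 20.80 N/m; x = 2.27 mm = 0.002270 m.
U = 5.359×10^-5 J  (the unit combination reduces to kg·m²/s² = J)
5.359×10^-5 J × (1 erg / 1.000×10^-7 J) = 535.9 erg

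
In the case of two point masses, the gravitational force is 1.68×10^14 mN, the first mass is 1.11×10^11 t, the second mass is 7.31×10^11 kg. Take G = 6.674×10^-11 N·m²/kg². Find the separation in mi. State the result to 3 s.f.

Rearranging: r = √(G·m₁m₂/F).
F = 1.68×10^14 mN = 1.680×10^11 N; m₁ = 1.11×10^11 t = 1.110×10^14 kg; m₂ = 7.31×10^11 kg; G = 6.674×10^-11 N·m²/kg².
r = 179.5 m
179.5 m × (1 mi / 1609 m) = 0.1116 mi

0.112 mi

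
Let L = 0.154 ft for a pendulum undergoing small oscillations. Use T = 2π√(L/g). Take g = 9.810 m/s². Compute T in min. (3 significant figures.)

0.00724 min

Directly: T = 2π√(L/g).
L = 0.154 ft = 0.04694 m; g = 9.810 m/s².
T = 0.4346 s
0.4346 s × (1 min / 60.00 s) = 0.007244 min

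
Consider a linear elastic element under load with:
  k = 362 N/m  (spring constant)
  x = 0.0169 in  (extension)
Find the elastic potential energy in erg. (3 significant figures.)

334 erg

Directly: U = ½kx².
k = 362 N/m; x = 0.0169 in = 4.293×10^-4 m.
U = 3.335×10^-5 J  (the unit combination reduces to kg·m²/s² = J)
3.335×10^-5 J × (1 erg / 1.000×10^-7 J) = 333.5 erg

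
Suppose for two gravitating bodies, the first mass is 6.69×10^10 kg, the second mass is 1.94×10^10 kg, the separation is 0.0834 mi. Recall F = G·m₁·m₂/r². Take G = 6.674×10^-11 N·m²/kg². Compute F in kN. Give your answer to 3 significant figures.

From Newton's law of gravitation: F = Gm₁m₂/r².
m₁ = 6.69×10^10 kg; m₂ = 1.94×10^10 kg; r = 0.0834 mi = 134.2 m; G = 6.674×10^-11 N·m²/kg².
F = 4.808×10^6 N
4.808×10^6 N × (1 kN / 1000 N) = 4808 kN

4810 kN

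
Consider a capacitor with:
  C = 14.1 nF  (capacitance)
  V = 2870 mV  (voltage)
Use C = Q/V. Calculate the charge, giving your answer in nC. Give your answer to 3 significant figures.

40.5 nC

Rearranging C = Q/V for Q: Q = CV.
C = 14.1 nF = 1.410×10^-8 F; V = 2870 mV = 2.870 V.
Q = 4.047×10^-8 C  (the unit combination reduces to A·s = C)
4.047×10^-8 C × (1 nC / 1.000×10^-9 C) = 40.47 nC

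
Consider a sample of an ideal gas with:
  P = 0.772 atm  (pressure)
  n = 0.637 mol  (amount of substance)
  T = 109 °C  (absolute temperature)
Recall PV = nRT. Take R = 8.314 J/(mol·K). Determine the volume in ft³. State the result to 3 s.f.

Rearranging PV = nRT for V: V = nRT/P.
P = 0.772 atm = 78223 Pa; n = 0.637 mol; T = 109 °C = 382.1 K; R = 8.314 J/(mol·K).
V = 0.02587 m³
0.02587 m³ × (1 ft³ / 0.02832 m³) = 0.9137 ft³

0.914 ft³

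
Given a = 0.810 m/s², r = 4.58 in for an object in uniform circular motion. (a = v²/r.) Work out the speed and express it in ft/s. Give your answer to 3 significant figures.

1.01 ft/s

Rearranging: v = √(a·r).
a = 0.810 m/s²; r = 4.58 in = 0.1163 m.
v = 0.3070 m/s
0.3070 m/s × (1 ft/s / 0.3048 m/s) = 1.007 ft/s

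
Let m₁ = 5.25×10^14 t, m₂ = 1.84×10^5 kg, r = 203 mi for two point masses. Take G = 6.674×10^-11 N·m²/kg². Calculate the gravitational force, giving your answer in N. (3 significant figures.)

60.4 N

From Newton's law of gravitation: F = Gm₁m₂/r².
m₁ = 5.25×10^14 t = 5.250×10^17 kg; m₂ = 1.84×10^5 kg; r = 203 mi = 3.267×10^5 m; G = 6.674×10^-11 N·m²/kg².
F = 60.41 N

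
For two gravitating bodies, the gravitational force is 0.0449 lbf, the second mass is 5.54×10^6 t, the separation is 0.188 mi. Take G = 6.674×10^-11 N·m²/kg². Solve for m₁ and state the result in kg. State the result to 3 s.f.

49400 kg

From Newton's law of gravitation: m₁ = F·r²/(G·m₂).
F = 0.0449 lbf = 0.1997 N; m₂ = 5.54×10^6 t = 5.540×10^9 kg; r = 0.188 mi = 302.6 m; G = 6.674×10^-11 N·m²/kg².
m₁ = 49448 kg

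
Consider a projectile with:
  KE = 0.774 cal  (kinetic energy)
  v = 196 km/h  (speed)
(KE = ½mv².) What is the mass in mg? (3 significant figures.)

Rearranging KE = ½mv² for m: m = 2·KE/v².
KE = 0.774 cal = 3.238 J; v = 196 km/h = 54.44 m/s.
m = 0.002185 kg
0.002185 kg × (1 mg / 1.000×10^-6 kg) = 2185 mg

2190 mg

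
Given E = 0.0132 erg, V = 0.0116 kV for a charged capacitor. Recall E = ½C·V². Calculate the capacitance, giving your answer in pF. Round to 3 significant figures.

19.6 pF

Rearranging: C = 2E/V².
E = 0.0132 erg = 1.320×10^-9 J; V = 0.0116 kV = 11.60 V.
C = 1.962×10^-11 F
1.962×10^-11 F × (1 pF / 1.000×10^-12 F) = 19.62 pF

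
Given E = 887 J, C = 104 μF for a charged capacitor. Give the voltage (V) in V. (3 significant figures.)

4130 V

Rearranging: V = √(2E/C).
E = 887 J; C = 104 μF = 1.040×10^-4 F.
V = 4130 V  (the unit combination reduces to kg·m²/(A·s³) = V)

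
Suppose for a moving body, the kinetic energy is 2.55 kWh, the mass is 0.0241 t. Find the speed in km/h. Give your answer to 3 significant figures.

Rearranging KE = ½mv² for v: v = √(2·KE/m).
KE = 2.55 kWh = 9.180×10^6 J; m = 0.0241 t = 24.10 kg.
v = 872.8 m/s
872.8 m/s × (1 km/h / 0.2778 m/s) = 3142 km/h

3140 km/h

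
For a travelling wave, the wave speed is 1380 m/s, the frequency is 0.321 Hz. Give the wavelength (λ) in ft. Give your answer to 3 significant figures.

14100 ft

Rearranging v = f·λ for λ: λ = v/f.
v = 1380 m/s; f = 0.321 Hz.
λ = 4299 m
4299 m × (1 ft / 0.3048 m) = 14105 ft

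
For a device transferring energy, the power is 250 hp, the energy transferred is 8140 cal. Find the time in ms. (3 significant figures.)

183 ms

Rearranging P = W/t for t: t = W/P.
P = 250 hp = 1.864×10^5 W; W = 8140 cal = 34058 J.
t = 0.1827 s
0.1827 s × (1 ms / 0.001000 s) = 182.7 ms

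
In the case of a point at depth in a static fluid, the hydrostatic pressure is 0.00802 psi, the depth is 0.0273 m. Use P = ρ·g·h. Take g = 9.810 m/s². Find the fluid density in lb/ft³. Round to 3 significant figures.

Rearranging: ρ = P/(g·h).
P = 0.00802 psi = 55.30 Pa; h = 0.0273 m; g = 9.810 m/s².
ρ = 206.5 kg/m³
206.5 kg/m³ × (1 lb/ft³ / 16.02 kg/m³) = 12.89 lb/ft³

12.9 lb/ft³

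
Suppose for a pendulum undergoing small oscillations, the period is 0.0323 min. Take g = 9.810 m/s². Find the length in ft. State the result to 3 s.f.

3.06 ft

Rearranging T = 2π√(L/g) for L: L = g·(T/2π)².
T = 0.0323 min = 1.938 s; g = 9.810 m/s².
L = 0.9333 m
0.9333 m × (1 ft / 0.3048 m) = 3.062 ft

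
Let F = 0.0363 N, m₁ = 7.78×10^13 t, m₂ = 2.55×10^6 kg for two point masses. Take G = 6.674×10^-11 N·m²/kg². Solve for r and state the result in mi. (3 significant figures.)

11900 mi

Rearranging: r = √(G·m₁m₂/F).
F = 0.0363 N; m₁ = 7.78×10^13 t = 7.780×10^16 kg; m₂ = 2.55×10^6 kg; G = 6.674×10^-11 N·m²/kg².
r = 1.910×10^7 m
1.910×10^7 m × (1 mi / 1609 m) = 11867 mi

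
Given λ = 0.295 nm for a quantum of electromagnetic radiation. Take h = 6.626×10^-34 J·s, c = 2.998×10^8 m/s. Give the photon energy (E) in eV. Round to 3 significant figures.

E is given directly by: E = hc/λ.
λ = 0.295 nm = 2.950×10^-10 m; h = 6.626×10^-34 J·s; c = 2.998×10^8 m/s.
E = 6.734×10^-16 J
6.734×10^-16 J × (1 eV / 1.602×10^-19 J) = 4203 eV

4200 eV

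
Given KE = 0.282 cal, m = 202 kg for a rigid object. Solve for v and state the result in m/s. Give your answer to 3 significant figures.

0.108 m/s

Rearranging KE = ½mv² for v: v = √(2·KE/m).
KE = 0.282 cal = 1.180 J; m = 202 kg.
v = 0.1081 m/s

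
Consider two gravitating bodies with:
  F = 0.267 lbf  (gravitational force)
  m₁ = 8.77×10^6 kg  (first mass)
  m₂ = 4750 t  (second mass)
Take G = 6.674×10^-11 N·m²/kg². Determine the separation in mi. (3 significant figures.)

Solving F = G·m₁·m₂/r² for r: r = √(G·m₁m₂/F).
F = 0.267 lbf = 1.188 N; m₁ = 8.77×10^6 kg; m₂ = 4750 t = 4.750×10^6 kg; G = 6.674×10^-11 N·m²/kg².
r = 48.38 m
48.38 m × (1 mi / 1609 m) = 0.03006 mi

0.0301 mi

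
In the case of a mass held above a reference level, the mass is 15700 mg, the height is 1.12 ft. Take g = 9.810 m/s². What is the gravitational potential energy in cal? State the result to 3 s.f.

Directly: PE = mgh.
m = 15700 mg = 0.01570 kg; h = 1.12 ft = 0.3414 m; g = 9.810 m/s².
PE = 0.05258 J
0.05258 J × (1 cal / 4.184 J) = 0.01257 cal

0.0126 cal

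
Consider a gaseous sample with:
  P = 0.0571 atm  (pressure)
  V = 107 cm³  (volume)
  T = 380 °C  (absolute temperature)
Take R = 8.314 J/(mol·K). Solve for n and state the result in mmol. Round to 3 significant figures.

Rearranging PV = nRT for n: n = PV/(RT).
P = 0.0571 atm = 5786 Pa; V = 107 cm³ = 1.070×10^-4 m³; T = 380 °C = 653.1 K; R = 8.314 J/(mol·K).
n = 1.140×10^-4 mol
1.140×10^-4 mol × (1 mmol / 0.001000 mol) = 0.1140 mmol

0.114 mmol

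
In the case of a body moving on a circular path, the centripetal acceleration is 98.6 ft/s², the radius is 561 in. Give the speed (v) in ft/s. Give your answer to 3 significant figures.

67.9 ft/s

Solving a = v²/r for v: v = √(a·r).
a = 98.6 ft/s² = 30.05 m/s²; r = 561 in = 14.25 m.
v = 20.69 m/s
20.69 m/s × (1 ft/s / 0.3048 m/s) = 67.89 ft/s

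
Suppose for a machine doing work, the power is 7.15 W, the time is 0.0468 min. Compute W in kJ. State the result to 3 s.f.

0.0201 kJ

Rearranging: W = P·t.
P = 7.15 W; t = 0.0468 min = 2.808 s.
W = 20.08 J
20.08 J × (1 kJ / 1000 J) = 0.02008 kJ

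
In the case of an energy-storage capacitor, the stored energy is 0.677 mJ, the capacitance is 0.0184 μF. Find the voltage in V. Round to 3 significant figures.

Rearranging E = ½C·V² for V: V = √(2E/C).
E = 0.677 mJ = 6.770×10^-4 J; C = 0.0184 μF = 1.840×10^-8 F.
V = 271.3 V

271 V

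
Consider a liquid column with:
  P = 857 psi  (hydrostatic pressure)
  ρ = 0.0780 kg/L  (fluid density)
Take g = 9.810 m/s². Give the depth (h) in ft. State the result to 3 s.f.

Rearranging: h = P/(ρ·g).
P = 857 psi = 5.909×10^6 Pa; ρ = 0.0780 kg/L = 78.00 kg/m³; g = 9.810 m/s².
h = 7722 m
7722 m × (1 ft / 0.3048 m) = 25335 ft

25300 ft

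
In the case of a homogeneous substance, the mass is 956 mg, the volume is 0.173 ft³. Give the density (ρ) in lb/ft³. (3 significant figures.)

ρ is given directly by: ρ = m/V.
m = 956 mg = 9.560×10^-4 kg; V = 0.173 ft³ = 0.004899 m³.
ρ = 0.1951 kg/m³
0.1951 kg/m³ × (1 lb/ft³ / 16.02 kg/m³) = 0.01218 lb/ft³

0.0122 lb/ft³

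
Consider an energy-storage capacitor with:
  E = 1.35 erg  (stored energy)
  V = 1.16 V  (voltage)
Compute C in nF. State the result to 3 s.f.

Rearranging E = ½C·V² for C: C = 2E/V².
E = 1.35 erg = 1.350×10^-7 J; V = 1.16 V.
C = 2.007×10^-7 F
2.007×10^-7 F × (1 nF / 1.000×10^-9 F) = 200.7 nF

201 nF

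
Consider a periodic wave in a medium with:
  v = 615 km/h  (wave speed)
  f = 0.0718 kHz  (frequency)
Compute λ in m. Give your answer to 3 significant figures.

2.38 m

Solving v = f·λ for λ: λ = v/f.
v = 615 km/h = 170.8 m/s; f = 0.0718 kHz = 71.80 Hz.
λ = 2.379 m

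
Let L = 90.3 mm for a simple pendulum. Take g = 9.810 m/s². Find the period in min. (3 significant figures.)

T is given directly by: T = 2π√(L/g).
L = 90.3 mm = 0.09030 m; g = 9.810 m/s².
T = 0.6028 s
0.6028 s × (1 min / 60.00 s) = 0.01005 min

0.0100 min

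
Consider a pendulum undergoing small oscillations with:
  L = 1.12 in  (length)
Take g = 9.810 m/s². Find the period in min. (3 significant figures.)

Directly: T = 2π√(L/g).
L = 1.12 in = 0.02845 m; g = 9.810 m/s².
T = 0.3384 s
0.3384 s × (1 min / 60.00 s) = 0.005639 min

0.00564 min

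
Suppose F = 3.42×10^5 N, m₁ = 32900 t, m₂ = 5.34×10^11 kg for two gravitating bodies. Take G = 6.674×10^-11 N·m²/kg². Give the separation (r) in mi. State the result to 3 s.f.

0.0364 mi

From Newton's law of gravitation: r = √(G·m₁m₂/F).
F = 3.42×10^5 N; m₁ = 32900 t = 3.290×10^7 kg; m₂ = 5.34×10^11 kg; G = 6.674×10^-11 N·m²/kg².
r = 58.55 m
58.55 m × (1 mi / 1609 m) = 0.03638 mi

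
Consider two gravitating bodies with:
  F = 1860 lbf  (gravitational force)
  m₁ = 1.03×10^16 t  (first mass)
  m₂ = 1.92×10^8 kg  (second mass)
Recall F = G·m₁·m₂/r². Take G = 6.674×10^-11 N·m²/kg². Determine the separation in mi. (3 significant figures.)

2480 mi

Rearranging: r = √(G·m₁m₂/F).
F = 1860 lbf = 8274 N; m₁ = 1.03×10^16 t = 1.030×10^19 kg; m₂ = 1.92×10^8 kg; G = 6.674×10^-11 N·m²/kg².
r = 3.994×10^6 m
3.994×10^6 m × (1 mi / 1609 m) = 2482 mi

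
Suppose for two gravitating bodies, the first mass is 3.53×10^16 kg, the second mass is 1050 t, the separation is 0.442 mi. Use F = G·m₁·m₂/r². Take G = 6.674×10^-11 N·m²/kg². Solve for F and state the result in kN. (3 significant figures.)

Directly: F = Gm₁m₂/r².
m₁ = 3.53×10^16 kg; m₂ = 1050 t = 1.050×10^6 kg; r = 0.442 mi = 711.3 m; G = 6.674×10^-11 N·m²/kg².
F = 4.889×10^6 N  (the unit combination reduces to kg·m/s² = N)
4.889×10^6 N × (1 kN / 1000 N) = 4889 kN

4890 kN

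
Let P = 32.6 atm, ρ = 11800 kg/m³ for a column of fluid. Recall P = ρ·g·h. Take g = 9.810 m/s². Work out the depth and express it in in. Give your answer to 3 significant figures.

1120 in

Rearranging P = ρ·g·h for h: h = P/(ρ·g).
P = 32.6 atm = 3.303×10^6 Pa; ρ = 11800 kg/m³; g = 9.810 m/s².
h = 28.54 m
28.54 m × (1 in / 0.02540 m) = 1123 in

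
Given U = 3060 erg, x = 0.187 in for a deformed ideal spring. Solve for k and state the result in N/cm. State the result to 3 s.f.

0.271 N/cm

Rearranging: k = 2U/x².
U = 3060 erg = 3.060×10^-4 J; x = 0.187 in = 0.004750 m.
k = 27.13 N/m
27.13 N/m × (1 N/cm / 100.0 N/m) = 0.2713 N/cm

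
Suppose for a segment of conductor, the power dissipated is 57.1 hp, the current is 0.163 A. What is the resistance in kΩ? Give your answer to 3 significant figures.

1600 kΩ

Rearranging: R = P/I².
P = 57.1 hp = 42579 W; I = 0.163 A.
R = 1.603×10^6 Ω
1.603×10^6 Ω × (1 kΩ / 1000 Ω) = 1603 kΩ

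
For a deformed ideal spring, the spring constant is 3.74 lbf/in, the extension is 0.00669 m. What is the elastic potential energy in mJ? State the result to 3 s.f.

U is given directly by: U = ½kx².
k = 3.74 lbf/in = 655.0 N/m; x = 0.00669 m.
U = 0.01466 J
0.01466 J × (1 mJ / 0.001000 J) = 14.66 mJ

14.7 mJ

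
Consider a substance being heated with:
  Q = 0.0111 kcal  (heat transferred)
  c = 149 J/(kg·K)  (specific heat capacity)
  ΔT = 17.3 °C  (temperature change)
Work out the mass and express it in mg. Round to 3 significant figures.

18000 mg

Solving Q = m·c·ΔT for m: m = Q/(c·ΔT).
Q = 0.0111 kcal = 46.44 J; c = 149 J/(kg·K); ΔT = 17.3 °C = 17.30 K.
m = 0.01802 kg
0.01802 kg × (1 mg / 1.000×10^-6 kg) = 18017 mg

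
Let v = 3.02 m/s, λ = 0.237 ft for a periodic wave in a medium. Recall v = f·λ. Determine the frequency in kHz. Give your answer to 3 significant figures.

Solving v = f·λ for f: f = v/λ.
v = 3.02 m/s; λ = 0.237 ft = 0.07224 m.
f = 41.81 Hz
41.81 Hz × (1 kHz / 1000 Hz) = 0.04181 kHz

0.0418 kHz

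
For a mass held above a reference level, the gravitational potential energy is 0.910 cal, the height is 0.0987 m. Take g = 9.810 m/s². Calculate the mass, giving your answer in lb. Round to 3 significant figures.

8.67 lb

Solving PE = m·g·h for m: m = PE/(g·h).
PE = 0.910 cal = 3.807 J; h = 0.0987 m; g = 9.810 m/s².
m = 3.932 kg
3.932 kg × (1 lb / 0.4536 kg) = 8.669 lb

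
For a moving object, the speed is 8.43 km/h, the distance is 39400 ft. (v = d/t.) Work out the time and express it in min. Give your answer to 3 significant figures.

85.5 min

Solving v = d/t for t: t = d/v.
v = 8.43 km/h = 2.342 m/s; d = 39400 ft = 12009 m.
t = 5128 s
5128 s × (1 min / 60.00 s) = 85.47 min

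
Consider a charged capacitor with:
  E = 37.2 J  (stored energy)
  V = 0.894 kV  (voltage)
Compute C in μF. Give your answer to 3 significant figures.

Solving E = ½C·V² for C: C = 2E/V².
E = 37.2 J; V = 0.894 kV = 894.0 V.
C = 9.309×10^-5 F
9.309×10^-5 F × (1 μF / 1.000×10^-6 F) = 93.09 μF

93.1 μF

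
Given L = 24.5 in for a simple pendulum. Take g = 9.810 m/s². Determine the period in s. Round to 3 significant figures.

T is given directly by: T = 2π√(L/g).
L = 24.5 in = 0.6223 m; g = 9.810 m/s².
T = 1.583 s

1.58 s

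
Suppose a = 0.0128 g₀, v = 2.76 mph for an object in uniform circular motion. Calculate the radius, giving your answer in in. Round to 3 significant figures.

477 in

Solving a = v²/r for r: r = v²/a.
a = 0.0128 g₀ = 0.1255 m/s²; v = 2.76 mph = 1.234 m/s.
r = 12.13 m
12.13 m × (1 in / 0.02540 m) = 477.5 in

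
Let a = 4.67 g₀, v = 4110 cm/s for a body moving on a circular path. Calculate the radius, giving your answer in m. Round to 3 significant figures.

Solving a = v²/r for r: r = v²/a.
a = 4.67 g₀ = 45.80 m/s²; v = 4110 cm/s = 41.10 m/s.
r = 36.88 m

36.9 m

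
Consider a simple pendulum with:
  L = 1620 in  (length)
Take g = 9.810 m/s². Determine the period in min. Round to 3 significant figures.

Directly: T = 2π√(L/g).
L = 1620 in = 41.15 m; g = 9.810 m/s².
T = 12.87 s
12.87 s × (1 min / 60.00 s) = 0.2145 min

0.214 min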